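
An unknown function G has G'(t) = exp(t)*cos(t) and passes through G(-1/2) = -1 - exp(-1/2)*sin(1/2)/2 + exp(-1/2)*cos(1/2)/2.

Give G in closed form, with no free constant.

G(t) = (exp(t)*sin(t) + exp(t)*cos(t) - 2)/2

For G(t) to be correct, d/dt[G] must agree with the stated G'(t) identically.
A general antiderivative is exp(t)*sin(t)/2 + exp(t)*cos(t)/2 + C.
The condition gives C = -1 - exp(-1/2)*sin(1/2)/2 + exp(-1/2)*cos(1/2)/2 - (-exp(-1/2)*sin(1/2)/2 + exp(-1/2)*cos(1/2)/2) = -1.
So G(t) = (exp(t)*sin(t) + exp(t)*cos(t) - 2)/2.
Check: d/dt[(exp(t)*sin(t) + exp(t)*cos(t) - 2)/2] = exp(t)*cos(t) = G'(t).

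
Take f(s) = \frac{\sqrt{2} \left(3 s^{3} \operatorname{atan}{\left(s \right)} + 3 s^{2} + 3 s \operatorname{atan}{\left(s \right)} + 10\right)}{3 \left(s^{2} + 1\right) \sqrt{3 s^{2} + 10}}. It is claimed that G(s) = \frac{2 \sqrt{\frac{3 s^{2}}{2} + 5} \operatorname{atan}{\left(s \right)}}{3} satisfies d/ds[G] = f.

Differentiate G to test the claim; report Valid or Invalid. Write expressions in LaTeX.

Valid: G'(s) = f(s).

d/ds[G] = \frac{6 s^{3} \operatorname{atan}{\left(s \right)} + 6 s^{2} + 6 s \operatorname{atan}{\left(s \right)} + 20}{3 \sqrt{2} s^{2} \sqrt{3 s^{2} + 10} + 3 \sqrt{2} \sqrt{3 s^{2} + 10}}
This equals f(s) exactly, so the claim holds.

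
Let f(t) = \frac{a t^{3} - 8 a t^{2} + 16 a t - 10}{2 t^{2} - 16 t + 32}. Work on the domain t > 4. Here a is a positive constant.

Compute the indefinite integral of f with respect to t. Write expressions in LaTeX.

For F(t) to be correct the identity F'(t) - f(t) = 0 must hold.
Check: d/dt[\frac{a t^{3} - 4 a t^{2} + 20}{4 t - 16}] = \frac{a t^{3} - 8 a t^{2} + 16 a t - 10}{2 t^{2} - 16 t + 32} = f(t).

F(t) = \frac{a t^{3} - 4 a t^{2} + 20}{4 t - 16} + C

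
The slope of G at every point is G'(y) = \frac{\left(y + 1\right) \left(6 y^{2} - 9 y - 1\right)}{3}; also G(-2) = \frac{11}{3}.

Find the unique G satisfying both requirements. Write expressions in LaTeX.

G(y) = \frac{y^{4}}{2} - \frac{y^{3}}{3} - \frac{5 y^{2}}{3} - \frac{y}{3} - 1

For G(y) to be correct, d/dy[G] must agree with the stated G'(y) identically.
A general antiderivative is \frac{y^{4}}{2} - \frac{y^{3}}{3} - \frac{5 y^{2}}{3} - \frac{y}{3} + C.
The condition gives C = \frac{11}{3} - (\frac{14}{3}) = -1.
So G(y) = \frac{y^{4}}{2} - \frac{y^{3}}{3} - \frac{5 y^{2}}{3} - \frac{y}{3} - 1.
Check: d/dy[\frac{y^{4}}{2} - \frac{y^{3}}{3} - \frac{5 y^{2}}{3} - \frac{y}{3} - 1] = 2 y^{3} - y^{2} - \frac{10 y}{3} - \frac{1}{3}, which equals G'(y).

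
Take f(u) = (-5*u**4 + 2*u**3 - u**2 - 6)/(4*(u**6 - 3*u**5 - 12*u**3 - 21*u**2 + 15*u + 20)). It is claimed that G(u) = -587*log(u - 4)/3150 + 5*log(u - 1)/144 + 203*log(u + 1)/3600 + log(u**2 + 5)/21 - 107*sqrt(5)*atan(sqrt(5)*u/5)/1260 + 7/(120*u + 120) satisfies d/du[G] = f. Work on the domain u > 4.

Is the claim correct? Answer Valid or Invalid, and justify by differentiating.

d/du[G] = (-5*u**4 + 2*u**3 - u**2 - 6)/(4*u**6 - 12*u**5 - 48*u**3 - 84*u**2 + 60*u + 80)
This equals f(u) exactly, so the claim holds.

Valid - differentiating G returns exactly f.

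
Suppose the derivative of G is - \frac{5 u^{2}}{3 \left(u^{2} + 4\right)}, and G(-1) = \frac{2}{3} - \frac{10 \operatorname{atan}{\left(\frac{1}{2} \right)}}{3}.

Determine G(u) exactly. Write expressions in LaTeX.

G(u) = \frac{- 5 u + 10 \operatorname{atan}{\left(\frac{u}{2} \right)} - 3}{3}

The proposed G(u) is checked by its d/du: the result must match the given G'(u).
A general antiderivative is - \frac{5 u}{3} + \frac{10 \operatorname{atan}{\left(\frac{u}{2} \right)}}{3} + C.
The condition gives C = \frac{2}{3} - \frac{10 \operatorname{atan}{\left(\frac{1}{2} \right)}}{3} - (\frac{5}{3} - \frac{10 \operatorname{atan}{\left(\frac{1}{2} \right)}}{3}) = -1.
So G(u) = \frac{- 5 u + 10 \operatorname{atan}{\left(\frac{u}{2} \right)} - 3}{3}.
Check: d/du[\frac{- 5 u + 10 \operatorname{atan}{\left(\frac{u}{2} \right)} - 3}{3}] = - \frac{5 u^{2}}{3 u^{2} + 12}, which equals G'(u).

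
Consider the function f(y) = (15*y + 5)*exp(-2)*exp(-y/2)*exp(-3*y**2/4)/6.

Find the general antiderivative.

F(y) = -5*exp(-3*y**2/4 - y/2 - 2)/3 + C

f matches the chain-rule pattern g'(h)*h' with inner function h(y) = -3*y**2/4 - y/2 - 2; substituting u = h(y) collapses the integral.
Check: d/dy[-5*exp(-3*y**2/4 - y/2 - 2)/3] = (15*y + 5)*exp(-2)*exp(-y/2)*exp(-3*y**2/4)/6 = f(y).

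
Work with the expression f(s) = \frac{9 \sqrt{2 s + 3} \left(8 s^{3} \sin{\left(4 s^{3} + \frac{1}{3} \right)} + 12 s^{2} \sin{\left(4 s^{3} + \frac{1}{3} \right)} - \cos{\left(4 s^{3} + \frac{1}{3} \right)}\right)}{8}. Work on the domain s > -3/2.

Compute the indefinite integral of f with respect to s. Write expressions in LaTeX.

f has the shape u'v + uv' for u = - \frac{3 \left(2 s + 3\right)^{\frac{3}{2}}}{8} and v = \cos{\left(4 s^{3} + \frac{1}{3} \right)} — it is the derivative of the product u*v.
Check: d/ds[- \frac{3 \left(2 s + 3\right)^{\frac{3}{2}} \cos{\left(4 s^{3} + \frac{1}{3} \right)}}{8}] = 9 s^{3} \sqrt{2 s + 3} \sin{\left(4 s^{3} + \frac{1}{3} \right)} + \frac{27 s^{2} \sqrt{2 s + 3} \sin{\left(4 s^{3} + \frac{1}{3} \right)}}{2} - \frac{9 \sqrt{2 s + 3} \cos{\left(4 s^{3} + \frac{1}{3} \right)}}{8}, which equals f(s).

F(s) = - \frac{3 \left(2 s + 3\right)^{\frac{3}{2}} \cos{\left(4 s^{3} + \frac{1}{3} \right)}}{8} + C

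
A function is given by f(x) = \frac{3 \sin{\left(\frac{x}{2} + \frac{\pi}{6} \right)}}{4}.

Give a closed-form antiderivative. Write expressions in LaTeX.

Differentiate the proposed F(x) back; it has to land on f(x) exactly.
Check: d/dx[- \frac{3 \cos{\left(\frac{x}{2} + \frac{\pi}{6} \right)}}{2}] = \frac{3 \sin{\left(\frac{x}{2} + \frac{\pi}{6} \right)}}{4} = f(x).

An antiderivative is F(x) = - \frac{3 \cos{\left(\frac{x}{2} + \frac{\pi}{6} \right)}}{2}.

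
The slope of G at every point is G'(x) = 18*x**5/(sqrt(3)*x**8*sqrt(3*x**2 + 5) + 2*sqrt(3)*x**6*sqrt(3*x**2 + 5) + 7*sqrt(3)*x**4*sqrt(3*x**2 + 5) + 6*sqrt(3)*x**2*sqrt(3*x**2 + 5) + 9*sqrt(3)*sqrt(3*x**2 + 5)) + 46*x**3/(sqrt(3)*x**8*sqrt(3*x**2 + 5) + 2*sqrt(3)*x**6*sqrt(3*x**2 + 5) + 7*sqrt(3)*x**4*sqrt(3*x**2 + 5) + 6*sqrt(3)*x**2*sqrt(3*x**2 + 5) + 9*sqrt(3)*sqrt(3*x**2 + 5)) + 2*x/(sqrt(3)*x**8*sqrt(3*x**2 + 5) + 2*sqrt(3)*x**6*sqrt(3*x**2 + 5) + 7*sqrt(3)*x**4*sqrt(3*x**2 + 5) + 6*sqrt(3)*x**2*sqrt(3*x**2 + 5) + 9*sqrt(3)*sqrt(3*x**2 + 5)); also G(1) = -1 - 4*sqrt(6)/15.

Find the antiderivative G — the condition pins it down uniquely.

G(x) = -2*sqrt(x**2 + 5/3)/(x**4 + x**2 + 3) - 1

G'(x) has the shape u'v + uv' for u = -2*sqrt(x**2 + 5/3) and v = 1/(x**4 + x**2 + 3) — it is the derivative of the product u*v.
A general antiderivative is -2*sqrt(x**2 + 5/3)/(x**4 + x**2 + 3) + C.
The condition gives C = -1 - 4*sqrt(6)/15 - (-4*sqrt(6)/15) = -1.
So G(x) = -2*sqrt(x**2 + 5/3)/(x**4 + x**2 + 3) - 1.
Check: d/dx[-2*sqrt(x**2 + 5/3)/(x**4 + x**2 + 3) - 1] = (18*x**5 + 46*x**3 + 2*x)/(sqrt(3)*x**8*sqrt(3*x**2 + 5) + 2*sqrt(3)*x**6*sqrt(3*x**2 + 5) + 7*sqrt(3)*x**4*sqrt(3*x**2 + 5) + 6*sqrt(3)*x**2*sqrt(3*x**2 + 5) + 9*sqrt(3)*sqrt(3*x**2 + 5)), which equals G'(x).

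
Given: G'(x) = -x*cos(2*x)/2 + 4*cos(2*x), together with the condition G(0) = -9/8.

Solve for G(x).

The integrand splits into summands that can be handled one at a time.
A general antiderivative is -x*sin(2*x)/4 + 2*sin(2*x) - cos(2*x)/8 + C.
The condition gives C = -9/8 - (-1/8) = -1.
So G(x) = -x*sin(2*x)/4 + 2*sin(2*x) - cos(2*x)/8 - 1.
Check: d/dx[-x*sin(2*x)/4 + 2*sin(2*x) - cos(2*x)/8 - 1] = -x*cos(2*x)/2 + 4*cos(2*x) = G'(x).

G(x) = -x*sin(2*x)/4 + 2*sin(2*x) - cos(2*x)/8 - 1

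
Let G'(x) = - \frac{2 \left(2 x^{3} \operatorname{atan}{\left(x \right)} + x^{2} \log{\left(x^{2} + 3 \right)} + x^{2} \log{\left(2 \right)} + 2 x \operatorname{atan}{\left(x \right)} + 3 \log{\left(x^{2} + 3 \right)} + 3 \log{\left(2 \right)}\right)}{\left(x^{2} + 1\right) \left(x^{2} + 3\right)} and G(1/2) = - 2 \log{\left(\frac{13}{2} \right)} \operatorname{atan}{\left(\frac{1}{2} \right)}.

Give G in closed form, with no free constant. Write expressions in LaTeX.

Recognize the product-rule pattern: G'(x) = u'v + uv' with u = - 2 \operatorname{atan}{\left(x \right)}, v = \log{\left(2 x^{2} + 6 \right)}, so integration by parts undoes it.
A general antiderivative is - 2 \log{\left(2 x^{2} + 6 \right)} \operatorname{atan}{\left(x \right)} + C.
The condition gives C = - 2 \log{\left(\frac{13}{2} \right)} \operatorname{atan}{\left(\frac{1}{2} \right)} - (- 2 \log{\left(\frac{13}{2} \right)} \operatorname{atan}{\left(\frac{1}{2} \right)}) = 0.
So G(x) = - 2 \log{\left(2 x^{2} + 6 \right)} \operatorname{atan}{\left(x \right)}.
Check: d/dx[- 2 \log{\left(2 x^{2} + 6 \right)} \operatorname{atan}{\left(x \right)}] = \frac{- 4 x^{3} \operatorname{atan}{\left(x \right)} - 2 x^{2} \log{\left(x^{2} + 3 \right)} - 2 x^{2} \log{\left(2 \right)} - 4 x \operatorname{atan}{\left(x \right)} - 6 \log{\left(x^{2} + 3 \right)} - 6 \log{\left(2 \right)}}{x^{4} + 4 x^{2} + 3}, which equals G'(x).

G(x) = - 2 \log{\left(2 x^{2} + 6 \right)} \operatorname{atan}{\left(x \right)}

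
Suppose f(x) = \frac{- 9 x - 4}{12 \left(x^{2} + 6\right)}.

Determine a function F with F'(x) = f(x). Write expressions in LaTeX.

A candidate is checked by its d/dx: the result must match f(x).
Check: d/dx[- \frac{27 \log{\left(x^{2} + 6 \right)} + 4 \sqrt{6} \operatorname{atan}{\left(\frac{\sqrt{6} x}{6} \right)}}{72}] = \frac{- 9 x - 4}{12 x^{2} + 72}, which equals f(x).

An antiderivative is F(x) = - \frac{27 \log{\left(x^{2} + 6 \right)} + 4 \sqrt{6} \operatorname{atan}{\left(\frac{\sqrt{6} x}{6} \right)}}{72}.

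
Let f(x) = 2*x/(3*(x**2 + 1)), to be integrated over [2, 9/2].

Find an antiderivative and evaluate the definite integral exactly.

Antiderivative: F(x) = log(x**2 + 1)/3; value = -log(5)/3 + log(85/4)/3

f matches the chain-rule pattern g'(h)*h' with inner function h(x) = x**2 + 1; substituting u = h(x) collapses the integral.
F(x) = log(x**2 + 1)/3 is an antiderivative of f.
Check: d/dx[log(x**2 + 1)/3] = 2*x/(3*x**2 + 3), which equals f(x).
F(9/2) = log(85/4)/3; F(2) = log(5)/3.
Integral = F(9/2) - F(2) = -log(5)/3 + log(85/4)/3.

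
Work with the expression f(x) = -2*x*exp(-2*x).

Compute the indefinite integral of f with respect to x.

Recognize the product-rule pattern: f = u'v + uv' with u = x + 1/2, v = exp(-2*x), so integration by parts undoes it.
Check: d/dx[(2*x + 1)*exp(-2*x)/2] = -2*x*exp(-2*x) = f(x).

F(x) = (2*x + 1)*exp(-2*x)/2 + C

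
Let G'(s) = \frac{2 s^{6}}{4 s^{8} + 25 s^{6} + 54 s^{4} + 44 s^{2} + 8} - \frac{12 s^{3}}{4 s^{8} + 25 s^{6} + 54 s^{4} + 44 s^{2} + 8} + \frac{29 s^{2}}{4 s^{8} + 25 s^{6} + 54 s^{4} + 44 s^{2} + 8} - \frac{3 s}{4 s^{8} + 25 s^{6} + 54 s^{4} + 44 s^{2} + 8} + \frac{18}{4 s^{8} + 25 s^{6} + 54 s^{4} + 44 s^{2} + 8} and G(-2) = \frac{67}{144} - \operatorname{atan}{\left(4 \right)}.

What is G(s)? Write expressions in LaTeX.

G(s) = \frac{4 s^{4} \operatorname{atan}{\left(2 s \right)} + 2 s^{4} + 16 s^{2} \operatorname{atan}{\left(2 s \right)} + 8 s^{2} + 4 s + 16 \operatorname{atan}{\left(2 s \right)} + 11}{4 \left(s^{2} + 2\right)^{2}}

The integrand splits into summands that can be handled one at a time.
A general antiderivative is \frac{s + \frac{3}{4}}{s^{4} + 4 s^{2} + 4} + \operatorname{atan}{\left(2 s \right)} + C.
The condition gives C = \frac{67}{144} - \operatorname{atan}{\left(4 \right)} - (- \operatorname{atan}{\left(4 \right)} - \frac{5}{144}) = \frac{1}{2}.
So G(s) = \frac{4 s^{4} \operatorname{atan}{\left(2 s \right)} + 2 s^{4} + 16 s^{2} \operatorname{atan}{\left(2 s \right)} + 8 s^{2} + 4 s + 16 \operatorname{atan}{\left(2 s \right)} + 11}{4 \left(s^{2} + 2\right)^{2}}.
Check: d/ds[\frac{4 s^{4} \operatorname{atan}{\left(2 s \right)} + 2 s^{4} + 16 s^{2} \operatorname{atan}{\left(2 s \right)} + 8 s^{2} + 4 s + 16 \operatorname{atan}{\left(2 s \right)} + 11}{4 \left(s^{2} + 2\right)^{2}}] = \frac{2 s^{6} - 12 s^{3} + 29 s^{2} - 3 s + 18}{4 s^{8} + 25 s^{6} + 54 s^{4} + 44 s^{2} + 8}, which equals G'(s).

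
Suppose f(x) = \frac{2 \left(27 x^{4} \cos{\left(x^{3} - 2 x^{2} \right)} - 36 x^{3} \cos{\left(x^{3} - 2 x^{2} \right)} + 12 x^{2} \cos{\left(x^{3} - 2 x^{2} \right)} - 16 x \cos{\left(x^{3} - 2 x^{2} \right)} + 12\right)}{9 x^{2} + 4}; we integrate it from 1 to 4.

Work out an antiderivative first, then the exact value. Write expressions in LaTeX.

Antiderivative: F(x) = 2 \sin{\left(x^{3} - 2 x^{2} \right)} + 4 \operatorname{atan}{\left(\frac{3 x}{2} \right)}; value = - 4 \operatorname{atan}{\left(\frac{3}{2} \right)} + 2 \sin{\left(32 \right)} + 2 \sin{\left(1 \right)} + 4 \operatorname{atan}{\left(6 \right)}

Recover f(x) by differentiating a candidate F(x); any mismatch rules it out.
F(x) = 2 \sin{\left(x^{3} - 2 x^{2} \right)} + 4 \operatorname{atan}{\left(\frac{3 x}{2} \right)} is an antiderivative of f.
Check: d/dx[2 \sin{\left(x^{3} - 2 x^{2} \right)} + 4 \operatorname{atan}{\left(\frac{3 x}{2} \right)}] = \frac{54 x^{4} \cos{\left(x^{3} - 2 x^{2} \right)} - 72 x^{3} \cos{\left(x^{3} - 2 x^{2} \right)} + 24 x^{2} \cos{\left(x^{3} - 2 x^{2} \right)} - 32 x \cos{\left(x^{3} - 2 x^{2} \right)} + 24}{9 x^{2} + 4}, which equals f(x).
F(4) = 2 \sin{\left(32 \right)} + 4 \operatorname{atan}{\left(6 \right)}; F(1) = - 2 \sin{\left(1 \right)} + 4 \operatorname{atan}{\left(\frac{3}{2} \right)}.
Integral = F(4) - F(1) = - 4 \operatorname{atan}{\left(\frac{3}{2} \right)} + 2 \sin{\left(32 \right)} + 2 \sin{\left(1 \right)} + 4 \operatorname{atan}{\left(6 \right)}.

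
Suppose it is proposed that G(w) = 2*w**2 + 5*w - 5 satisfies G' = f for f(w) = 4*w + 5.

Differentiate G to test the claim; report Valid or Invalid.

Valid - the claim checks out under differentiation.

d/dw[G] = 4*w + 5
This equals f(w) exactly, so the claim holds.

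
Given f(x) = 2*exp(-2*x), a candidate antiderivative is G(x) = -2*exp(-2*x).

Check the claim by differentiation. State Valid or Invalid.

Invalid: d/dx[G] - f = 2*exp(-2*x), which is not 0.

d/dx[G] = 4*exp(-2*x)
d/dx[G] - f(x) = 2*exp(-2*x) != 0.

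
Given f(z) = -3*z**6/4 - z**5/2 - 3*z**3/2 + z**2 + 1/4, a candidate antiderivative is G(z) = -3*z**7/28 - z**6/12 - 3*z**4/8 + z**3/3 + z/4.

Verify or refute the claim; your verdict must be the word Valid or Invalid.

Valid - the claim checks out under differentiation.

d/dz[G] = -3*z**6/4 - z**5/2 - 3*z**3/2 + z**2 + 1/4
This equals f(z) exactly, so the claim holds.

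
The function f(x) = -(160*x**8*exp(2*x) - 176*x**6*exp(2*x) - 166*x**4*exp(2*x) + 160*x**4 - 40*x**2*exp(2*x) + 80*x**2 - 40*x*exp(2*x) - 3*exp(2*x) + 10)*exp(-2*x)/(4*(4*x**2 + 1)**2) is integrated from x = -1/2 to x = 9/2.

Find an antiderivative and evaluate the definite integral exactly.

Recover f(x) by differentiating a candidate F(x); any mismatch rules it out.
F(x) = -(24*x**7*exp(2*x) - 58*x**5*exp(2*x) - 52*x**3*exp(2*x) - 60*x**2 - 9*x*exp(2*x) + 15*exp(2*x) - 15)*exp(-2*x)/(12*(4*x**2 + 1)) is an antiderivative of f.
Check: d/dx[-(24*x**7*exp(2*x) - 58*x**5*exp(2*x) - 52*x**3*exp(2*x) - 60*x**2 - 9*x*exp(2*x) + 15*exp(2*x) - 15)*exp(-2*x)/(12*(4*x**2 + 1))] = (-160*x**8*exp(2*x) + 176*x**6*exp(2*x) + 166*x**4*exp(2*x) - 160*x**4 + 40*x**2*exp(2*x) - 80*x**2 + 40*x*exp(2*x) + 3*exp(2*x) - 10)/(64*x**4*exp(2*x) + 32*x**2*exp(2*x) + 4*exp(2*x)), which equals f(x).
F(9/2) = -2093377/2624 + 5*exp(-9)/4; F(-1/2) = -221/192 + 5*exp(1)/4.
Integral = F(9/2) - F(-1/2) = -3135535/3936 - 5*exp(1)/4 + 5*exp(-9)/4.

Antiderivative: F(x) = -(24*x**7*exp(2*x) - 58*x**5*exp(2*x) - 52*x**3*exp(2*x) - 60*x**2 - 9*x*exp(2*x) + 15*exp(2*x) - 15)*exp(-2*x)/(12*(4*x**2 + 1)); value = -3135535/3936 - 5*exp(1)/4 + 5*exp(-9)/4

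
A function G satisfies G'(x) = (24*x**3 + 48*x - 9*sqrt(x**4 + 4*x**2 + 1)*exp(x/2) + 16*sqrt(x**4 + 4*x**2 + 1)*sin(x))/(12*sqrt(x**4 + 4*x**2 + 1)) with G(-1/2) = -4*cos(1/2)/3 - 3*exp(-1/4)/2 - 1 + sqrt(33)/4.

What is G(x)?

G(x) = sqrt(x**4 + 4*x**2 + 1) - 3*exp(x/2)/2 - 4*cos(x)/3 - 1

A first test for any G(x): its x-derivative must equal the given G'(x).
A general antiderivative is sqrt(x**4 + 4*x**2 + 1) - 3*exp(x/2)/2 - 4*cos(x)/3 + C.
The condition gives C = -4*cos(1/2)/3 - 3*exp(-1/4)/2 - 1 + sqrt(33)/4 - (-4*cos(1/2)/3 - 3*exp(-1/4)/2 + sqrt(33)/4) = -1.
So G(x) = sqrt(x**4 + 4*x**2 + 1) - 3*exp(x/2)/2 - 4*cos(x)/3 - 1.
Check: d/dx[sqrt(x**4 + 4*x**2 + 1) - 3*exp(x/2)/2 - 4*cos(x)/3 - 1] = (24*x**3 + 48*x - 9*sqrt(x**4 + 4*x**2 + 1)*exp(x/2) + 16*sqrt(x**4 + 4*x**2 + 1)*sin(x))/(12*sqrt(x**4 + 4*x**2 + 1)) = G'(x).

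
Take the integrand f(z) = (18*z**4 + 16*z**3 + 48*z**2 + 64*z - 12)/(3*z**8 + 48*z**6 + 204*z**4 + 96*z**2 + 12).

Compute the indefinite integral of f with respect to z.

Recognize the product-rule pattern: f = u'v + uv' with u = 1/(z**4/2 + 4*z**2 + 1), v = -z - 2/3, so integration by parts undoes it.
Check: d/dz[2*(-3*z - 2)/(3*(z**4 + 8*z**2 + 2))] = (18*z**4 + 16*z**3 + 48*z**2 + 64*z - 12)/(3*z**8 + 48*z**6 + 204*z**4 + 96*z**2 + 12) = f(z).

F(z) = 2*(-3*z - 2)/(3*(z**4 + 8*z**2 + 2)) + C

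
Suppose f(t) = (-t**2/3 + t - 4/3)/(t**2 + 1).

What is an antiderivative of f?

Differentiate the proposed F(t) back; it has to land on f(t) exactly.
Check: d/dt[-t/3 + log(t**2 + 1)/2 - atan(t)] = (-t**2 + 3*t - 4)/(3*t**2 + 3), which equals f(t).

An antiderivative is F(t) = -t/3 + log(t**2 + 1)/2 - atan(t).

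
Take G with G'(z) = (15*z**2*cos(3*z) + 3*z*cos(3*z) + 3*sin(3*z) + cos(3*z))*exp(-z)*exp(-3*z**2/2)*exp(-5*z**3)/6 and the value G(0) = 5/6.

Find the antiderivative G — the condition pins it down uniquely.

G(z) = 1 - exp(-z)*exp(-3*z**2/2)*exp(-5*z**3)*cos(3*z)/6

Recognize the product-rule pattern: G'(z) = u'v + uv' with u = -cos(3*z)/6, v = exp(-5*z**3 - 3*z**2/2 - z), so integration by parts undoes it.
A general antiderivative is -exp(-5*z**3 - 3*z**2/2 - z)*cos(3*z)/6 + C.
The condition gives C = 5/6 - (-1/6) = 1.
So G(z) = 1 - exp(-z)*exp(-3*z**2/2)*exp(-5*z**3)*cos(3*z)/6.
Check: d/dz[1 - exp(-z)*exp(-3*z**2/2)*exp(-5*z**3)*cos(3*z)/6] = (15*z**2*cos(3*z) + 3*z*cos(3*z) + 3*sin(3*z) + cos(3*z))*exp(-z)*exp(-3*z**2/2)*exp(-5*z**3)/6 = G'(z).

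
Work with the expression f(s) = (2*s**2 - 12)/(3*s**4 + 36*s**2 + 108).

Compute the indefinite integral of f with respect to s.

F(s) = -2*s/(3*s**2 + 18) + C

f has the shape u'v + uv' for u = -2*s and v = 1/(3*s**2 + 18) — it is the derivative of the product u*v.
Check: d/ds[-2*s/(3*s**2 + 18)] = (2*s**2 - 12)/(3*s**4 + 36*s**2 + 108) = f(s).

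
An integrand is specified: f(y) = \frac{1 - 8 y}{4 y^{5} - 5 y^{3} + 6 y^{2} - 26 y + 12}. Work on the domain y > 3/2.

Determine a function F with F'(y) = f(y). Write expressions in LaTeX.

An antiderivative is F(y) = \frac{- 1320 \log{\left(y - \frac{3}{2} \right)} + 952 \log{\left(y - \frac{1}{2} \right)} + 578 \log{\left(y + 2 \right)} - 105 \log{\left(y^{2} + 2 \right)} + 1330 \sqrt{2} \operatorname{atan}{\left(\frac{\sqrt{2} y}{2} \right)}}{7140}.

Factor the denominator (\left(y + 2\right) \left(2 y - 3\right) \left(2 y - 1\right) \left(y^{2} + 2\right)) and decompose: f = - \frac{3 y - 38}{102 \left(y^{2} + 2\right)} + \frac{4}{15 \left(2 y - 1\right)} - \frac{44}{119 \left(2 y - 3\right)} + \frac{17}{210 \left(y + 2\right)}; each piece integrates to a log, atan, or power term.
Check: d/dy[\frac{- 1320 \log{\left(y - \frac{3}{2} \right)} + 952 \log{\left(y - \frac{1}{2} \right)} + 578 \log{\left(y + 2 \right)} - 105 \log{\left(y^{2} + 2 \right)} + 1330 \sqrt{2} \operatorname{atan}{\left(\frac{\sqrt{2} y}{2} \right)}}{7140}] = \frac{1 - 8 y}{4 y^{5} - 5 y^{3} + 6 y^{2} - 26 y + 12} = f(y).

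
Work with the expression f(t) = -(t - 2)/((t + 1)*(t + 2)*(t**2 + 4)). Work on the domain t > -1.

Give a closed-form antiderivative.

An antiderivative is F(t) = -(-12*log(t + 1) + 10*log(t + 2) + log(t**2 + 4) + 4*atan(t/2))/20.

The denominator factors as (t + 1)*(t + 2)*(t**2 + 4); partial fractions split f into directly integrable pieces: -(t + 4)/(10*(t**2 + 4)) - 1/(2*(t + 2)) + 3/(5*(t + 1)).
Check: d/dt[-(-12*log(t + 1) + 10*log(t + 2) + log(t**2 + 4) + 4*atan(t/2))/20] = (2 - t)/(t**4 + 3*t**3 + 6*t**2 + 12*t + 8), which equals f(t).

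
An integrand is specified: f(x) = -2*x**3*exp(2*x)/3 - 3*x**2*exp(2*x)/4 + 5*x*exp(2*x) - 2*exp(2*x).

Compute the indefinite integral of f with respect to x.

F(x) = (-16*x**3 + 6*x**2 + 114*x - 105)*exp(2*x)/48 + C

f has the shape u'v + uv' for u = -x**3/3 + x**2/8 + 19*x/8 - 35/16 and v = exp(2*x) — it is the derivative of the product u*v.
Check: d/dx[(-16*x**3 + 6*x**2 + 114*x - 105)*exp(2*x)/48] = -2*x**3*exp(2*x)/3 - 3*x**2*exp(2*x)/4 + 5*x*exp(2*x) - 2*exp(2*x) = f(x).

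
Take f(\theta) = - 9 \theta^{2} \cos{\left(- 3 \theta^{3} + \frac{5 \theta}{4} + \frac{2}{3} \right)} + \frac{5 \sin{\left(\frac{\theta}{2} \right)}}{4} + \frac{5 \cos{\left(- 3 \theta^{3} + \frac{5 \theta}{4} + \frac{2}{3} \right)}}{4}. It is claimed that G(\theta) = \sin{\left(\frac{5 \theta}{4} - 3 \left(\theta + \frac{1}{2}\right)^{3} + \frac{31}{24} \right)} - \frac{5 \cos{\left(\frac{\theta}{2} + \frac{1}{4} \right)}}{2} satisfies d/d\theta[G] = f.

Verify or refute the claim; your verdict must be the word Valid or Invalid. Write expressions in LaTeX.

Invalid: d/d\theta[G] - f = 9 \theta^{2} \cos{\left(- 3 \theta^{3} + \frac{5 \theta}{4} + \frac{2}{3} \right)} - 9 \theta^{2} \cos{\left(3 \theta^{3} + \frac{9 \theta^{2}}{2} + \theta - \frac{11}{12} \right)} - 9 \theta \cos{\left(3 \theta^{3} + \frac{9 \theta^{2}}{2} + \theta - \frac{11}{12} \right)} - \frac{5 \sin{\left(\frac{\theta}{2} \right)}}{4} + \frac{5 \sin{\left(\frac{\theta}{2} + \frac{1}{4} \right)}}{4} - \frac{5 \cos{\left(- 3 \theta^{3} + \frac{5 \theta}{4} + \frac{2}{3} \right)}}{4} - \cos{\left(3 \theta^{3} + \frac{9 \theta^{2}}{2} + \theta - \frac{11}{12} \right)}, which is not 0.

d/d\theta[G] = - 9 \theta^{2} \cos{\left(3 \theta^{3} + \frac{9 \theta^{2}}{2} + \theta - \frac{11}{12} \right)} - 9 \theta \cos{\left(3 \theta^{3} + \frac{9 \theta^{2}}{2} + \theta - \frac{11}{12} \right)} + \frac{5 \sin{\left(\frac{\theta}{2} + \frac{1}{4} \right)}}{4} - \cos{\left(3 \theta^{3} + \frac{9 \theta^{2}}{2} + \theta - \frac{11}{12} \right)}
d/d\theta[G] - f(\theta) = 9 \theta^{2} \cos{\left(- 3 \theta^{3} + \frac{5 \theta}{4} + \frac{2}{3} \right)} - 9 \theta^{2} \cos{\left(3 \theta^{3} + \frac{9 \theta^{2}}{2} + \theta - \frac{11}{12} \right)} - 9 \theta \cos{\left(3 \theta^{3} + \frac{9 \theta^{2}}{2} + \theta - \frac{11}{12} \right)} - \frac{5 \sin{\left(\frac{\theta}{2} \right)}}{4} + \frac{5 \sin{\left(\frac{\theta}{2} + \frac{1}{4} \right)}}{4} - \frac{5 \cos{\left(- 3 \theta^{3} + \frac{5 \theta}{4} + \frac{2}{3} \right)}}{4} - \cos{\left(3 \theta^{3} + \frac{9 \theta^{2}}{2} + \theta - \frac{11}{12} \right)} != 0.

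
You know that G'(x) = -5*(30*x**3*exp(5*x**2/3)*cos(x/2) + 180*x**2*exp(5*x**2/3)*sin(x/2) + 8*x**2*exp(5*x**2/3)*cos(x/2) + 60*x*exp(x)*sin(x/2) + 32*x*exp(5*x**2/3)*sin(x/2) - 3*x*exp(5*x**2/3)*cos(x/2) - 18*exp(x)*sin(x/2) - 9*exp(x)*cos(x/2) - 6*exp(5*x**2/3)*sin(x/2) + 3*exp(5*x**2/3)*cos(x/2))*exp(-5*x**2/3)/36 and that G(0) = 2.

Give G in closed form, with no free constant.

G'(x) has the shape u'v + uv' for u = -25*x**3/3 - 20*x**2/9 + 5*x/6 + 5*exp(-5*x**2/3 + x)/2 - 5/6 and v = sin(x/2) — it is the derivative of the product u*v.
A general antiderivative is -5*(5*x**3 + 4*x**2/3 - x/2 - 3*exp(-5*x**2/3 + x)/2 + 1/2)*sin(x/2)/3 + C.
The condition gives C = 2 - (0) = 2.
So G(x) = -5*(5*x**3 + 4*x**2/3 - x/2 - 3*exp(-5*x**2/3 + x)/2 + 1/2)*sin(x/2)/3 + 2.
Check: d/dx[-5*(5*x**3 + 4*x**2/3 - x/2 - 3*exp(-5*x**2/3 + x)/2 + 1/2)*sin(x/2)/3 + 2] = -25*x**3*cos(x/2)/6 - 25*x**2*sin(x/2) - 10*x**2*cos(x/2)/9 - 25*x*exp(x)*exp(-5*x**2/3)*sin(x/2)/3 - 40*x*sin(x/2)/9 + 5*x*cos(x/2)/12 + 5*exp(x)*exp(-5*x**2/3)*sin(x/2)/2 + 5*exp(x)*exp(-5*x**2/3)*cos(x/2)/4 + 5*sin(x/2)/6 - 5*cos(x/2)/12, which equals G'(x).

G(x) = -5*(5*x**3 + 4*x**2/3 - x/2 - 3*exp(-5*x**2/3 + x)/2 + 1/2)*sin(x/2)/3 + 2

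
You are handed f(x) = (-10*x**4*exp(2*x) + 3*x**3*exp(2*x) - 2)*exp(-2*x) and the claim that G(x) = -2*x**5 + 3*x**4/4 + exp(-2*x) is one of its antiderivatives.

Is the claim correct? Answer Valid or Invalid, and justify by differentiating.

Valid - the claim checks out under differentiation.

d/dx[G] = (-10*x**4*exp(2*x) + 3*x**3*exp(2*x) - 2)*exp(-2*x)
This equals f(x) exactly, so the claim holds.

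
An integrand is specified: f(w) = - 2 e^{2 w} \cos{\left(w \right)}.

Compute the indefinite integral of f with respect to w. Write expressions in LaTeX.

Whatever form F(w) takes, F'(w) = f(w) is non-negotiable.
Check: d/dw[- \frac{2 \left(\sin{\left(w \right)} + 2 \cos{\left(w \right)}\right) e^{2 w}}{5}] = - 2 e^{2 w} \cos{\left(w \right)} = f(w).

F(w) = - \frac{2 \left(\sin{\left(w \right)} + 2 \cos{\left(w \right)}\right) e^{2 w}}{5} + C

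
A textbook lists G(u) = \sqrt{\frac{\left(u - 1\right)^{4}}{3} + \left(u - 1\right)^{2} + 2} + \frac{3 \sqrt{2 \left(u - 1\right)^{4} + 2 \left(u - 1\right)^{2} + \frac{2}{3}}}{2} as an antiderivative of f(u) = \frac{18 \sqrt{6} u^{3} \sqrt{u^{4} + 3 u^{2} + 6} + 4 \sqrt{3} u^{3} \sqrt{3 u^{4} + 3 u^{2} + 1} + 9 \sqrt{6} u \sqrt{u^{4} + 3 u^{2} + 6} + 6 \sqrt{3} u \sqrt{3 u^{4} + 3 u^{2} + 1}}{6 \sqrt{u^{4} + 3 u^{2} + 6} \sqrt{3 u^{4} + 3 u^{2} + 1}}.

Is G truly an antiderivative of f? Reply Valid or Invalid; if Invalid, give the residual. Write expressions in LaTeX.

Invalid: d/du[G] - f = \frac{18 \sqrt{6} u^{3} \sqrt{u^{4} + 3 u^{2} + 6} \sqrt{3 u^{4} + 3 u^{2} + 1} \sqrt{u^{4} - 4 u^{3} + 9 u^{2} - 10 u + 10} + 4 \sqrt{3} u^{3} \sqrt{u^{4} + 3 u^{2} + 6} \sqrt{3 u^{4} + 3 u^{2} + 1} \sqrt{3 u^{4} - 12 u^{3} + 21 u^{2} - 18 u + 7} - 18 \sqrt{6} u^{3} \sqrt{u^{4} + 3 u^{2} + 6} \sqrt{u^{4} - 4 u^{3} + 9 u^{2} - 10 u + 10} \sqrt{3 u^{4} - 12 u^{3} + 21 u^{2} - 18 u + 7} - 4 \sqrt{3} u^{3} \sqrt{3 u^{4} + 3 u^{2} + 1} \sqrt{u^{4} - 4 u^{3} + 9 u^{2} - 10 u + 10} \sqrt{3 u^{4} - 12 u^{3} + 21 u^{2} - 18 u + 7} - 54 \sqrt{6} u^{2} \sqrt{u^{4} + 3 u^{2} + 6} \sqrt{3 u^{4} + 3 u^{2} + 1} \sqrt{u^{4} - 4 u^{3} + 9 u^{2} - 10 u + 10} - 12 \sqrt{3} u^{2} \sqrt{u^{4} + 3 u^{2} + 6} \sqrt{3 u^{4} + 3 u^{2} + 1} \sqrt{3 u^{4} - 12 u^{3} + 21 u^{2} - 18 u + 7} + 63 \sqrt{6} u \sqrt{u^{4} + 3 u^{2} + 6} \sqrt{3 u^{4} + 3 u^{2} + 1} \sqrt{u^{4} - 4 u^{3} + 9 u^{2} - 10 u + 10} + 18 \sqrt{3} u \sqrt{u^{4} + 3 u^{2} + 6} \sqrt{3 u^{4} + 3 u^{2} + 1} \sqrt{3 u^{4} - 12 u^{3} + 21 u^{2} - 18 u + 7} - 9 \sqrt{6} u \sqrt{u^{4} + 3 u^{2} + 6} \sqrt{u^{4} - 4 u^{3} + 9 u^{2} - 10 u + 10} \sqrt{3 u^{4} - 12 u^{3} + 21 u^{2} - 18 u + 7} - 6 \sqrt{3} u \sqrt{3 u^{4} + 3 u^{2} + 1} \sqrt{u^{4} - 4 u^{3} + 9 u^{2} - 10 u + 10} \sqrt{3 u^{4} - 12 u^{3} + 21 u^{2} - 18 u + 7} - 27 \sqrt{6} \sqrt{u^{4} + 3 u^{2} + 6} \sqrt{3 u^{4} + 3 u^{2} + 1} \sqrt{u^{4} - 4 u^{3} + 9 u^{2} - 10 u + 10} - 10 \sqrt{3} \sqrt{u^{4} + 3 u^{2} + 6} \sqrt{3 u^{4} + 3 u^{2} + 1} \sqrt{3 u^{4} - 12 u^{3} + 21 u^{2} - 18 u + 7}}{6 \sqrt{u^{4} + 3 u^{2} + 6} \sqrt{3 u^{4} + 3 u^{2} + 1} \sqrt{u^{4} - 4 u^{3} + 9 u^{2} - 10 u + 10} \sqrt{3 u^{4} - 12 u^{3} + 21 u^{2} - 18 u + 7}}, which is not 0.

d/du[G] = \frac{18 \sqrt{6} u^{3} \sqrt{u^{4} - 4 u^{3} + 9 u^{2} - 10 u + 10} + 4 \sqrt{3} u^{3} \sqrt{3 u^{4} - 12 u^{3} + 21 u^{2} - 18 u + 7} - 54 \sqrt{6} u^{2} \sqrt{u^{4} - 4 u^{3} + 9 u^{2} - 10 u + 10} - 12 \sqrt{3} u^{2} \sqrt{3 u^{4} - 12 u^{3} + 21 u^{2} - 18 u + 7} + 63 \sqrt{6} u \sqrt{u^{4} - 4 u^{3} + 9 u^{2} - 10 u + 10} + 18 \sqrt{3} u \sqrt{3 u^{4} - 12 u^{3} + 21 u^{2} - 18 u + 7} - 27 \sqrt{6} \sqrt{u^{4} - 4 u^{3} + 9 u^{2} - 10 u + 10} - 10 \sqrt{3} \sqrt{3 u^{4} - 12 u^{3} + 21 u^{2} - 18 u + 7}}{6 \sqrt{u^{4} - 4 u^{3} + 9 u^{2} - 10 u + 10} \sqrt{3 u^{4} - 12 u^{3} + 21 u^{2} - 18 u + 7}}
d/du[G] - f(u) = \frac{18 \sqrt{6} u^{3} \sqrt{u^{4} + 3 u^{2} + 6} \sqrt{3 u^{4} + 3 u^{2} + 1} \sqrt{u^{4} - 4 u^{3} + 9 u^{2} - 10 u + 10} + 4 \sqrt{3} u^{3} \sqrt{u^{4} + 3 u^{2} + 6} \sqrt{3 u^{4} + 3 u^{2} + 1} \sqrt{3 u^{4} - 12 u^{3} + 21 u^{2} - 18 u + 7} - 18 \sqrt{6} u^{3} \sqrt{u^{4} + 3 u^{2} + 6} \sqrt{u^{4} - 4 u^{3} + 9 u^{2} - 10 u + 10} \sqrt{3 u^{4} - 12 u^{3} + 21 u^{2} - 18 u + 7} - 4 \sqrt{3} u^{3} \sqrt{3 u^{4} + 3 u^{2} + 1} \sqrt{u^{4} - 4 u^{3} + 9 u^{2} - 10 u + 10} \sqrt{3 u^{4} - 12 u^{3} + 21 u^{2} - 18 u + 7} - 54 \sqrt{6} u^{2} \sqrt{u^{4} + 3 u^{2} + 6} \sqrt{3 u^{4} + 3 u^{2} + 1} \sqrt{u^{4} - 4 u^{3} + 9 u^{2} - 10 u + 10} - 12 \sqrt{3} u^{2} \sqrt{u^{4} + 3 u^{2} + 6} \sqrt{3 u^{4} + 3 u^{2} + 1} \sqrt{3 u^{4} - 12 u^{3} + 21 u^{2} - 18 u + 7} + 63 \sqrt{6} u \sqrt{u^{4} + 3 u^{2} + 6} \sqrt{3 u^{4} + 3 u^{2} + 1} \sqrt{u^{4} - 4 u^{3} + 9 u^{2} - 10 u + 10} + 18 \sqrt{3} u \sqrt{u^{4} + 3 u^{2} + 6} \sqrt{3 u^{4} + 3 u^{2} + 1} \sqrt{3 u^{4} - 12 u^{3} + 21 u^{2} - 18 u + 7} - 9 \sqrt{6} u \sqrt{u^{4} + 3 u^{2} + 6} \sqrt{u^{4} - 4 u^{3} + 9 u^{2} - 10 u + 10} \sqrt{3 u^{4} - 12 u^{3} + 21 u^{2} - 18 u + 7} - 6 \sqrt{3} u \sqrt{3 u^{4} + 3 u^{2} + 1} \sqrt{u^{4} - 4 u^{3} + 9 u^{2} - 10 u + 10} \sqrt{3 u^{4} - 12 u^{3} + 21 u^{2} - 18 u + 7} - 27 \sqrt{6} \sqrt{u^{4} + 3 u^{2} + 6} \sqrt{3 u^{4} + 3 u^{2} + 1} \sqrt{u^{4} - 4 u^{3} + 9 u^{2} - 10 u + 10} - 10 \sqrt{3} \sqrt{u^{4} + 3 u^{2} + 6} \sqrt{3 u^{4} + 3 u^{2} + 1} \sqrt{3 u^{4} - 12 u^{3} + 21 u^{2} - 18 u + 7}}{6 \sqrt{u^{4} + 3 u^{2} + 6} \sqrt{3 u^{4} + 3 u^{2} + 1} \sqrt{u^{4} - 4 u^{3} + 9 u^{2} - 10 u + 10} \sqrt{3 u^{4} - 12 u^{3} + 21 u^{2} - 18 u + 7}} != 0.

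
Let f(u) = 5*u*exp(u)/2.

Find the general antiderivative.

Recognize the product-rule pattern: f = v'r + vr' with v = 5*u/2 - 5/2, r = exp(u), so integration by parts undoes it.
Check: d/du[5*(u - 1)*exp(u)/2] = 5*u*exp(u)/2 = f(u).

F(u) = 5*(u - 1)*exp(u)/2 + C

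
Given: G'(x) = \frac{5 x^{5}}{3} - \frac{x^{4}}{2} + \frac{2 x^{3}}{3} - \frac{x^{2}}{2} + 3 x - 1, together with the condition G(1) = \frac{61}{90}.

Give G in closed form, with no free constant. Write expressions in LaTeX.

The integrand splits into summands that can be handled one at a time.
A general antiderivative is \frac{5 x^{6}}{18} - \frac{x^{5}}{10} + \frac{x^{4}}{6} - \frac{x^{3}}{6} + \frac{3 x^{2}}{2} - x + C.
The condition gives C = \frac{61}{90} - (\frac{61}{90}) = 0.
So G(x) = \frac{5 x^{6}}{18} - \frac{x^{5}}{10} + \frac{x^{4}}{6} - \frac{x^{3}}{6} + \frac{3 x^{2}}{2} - x.
Check: d/dx[\frac{5 x^{6}}{18} - \frac{x^{5}}{10} + \frac{x^{4}}{6} - \frac{x^{3}}{6} + \frac{3 x^{2}}{2} - x] = \frac{5 x^{5}}{3} - \frac{x^{4}}{2} + \frac{2 x^{3}}{3} - \frac{x^{2}}{2} + 3 x - 1 = G'(x).

G(x) = \frac{5 x^{6}}{18} - \frac{x^{5}}{10} + \frac{x^{4}}{6} - \frac{x^{3}}{6} + \frac{3 x^{2}}{2} - x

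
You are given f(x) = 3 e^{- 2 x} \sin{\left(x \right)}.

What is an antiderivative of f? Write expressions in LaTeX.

Whatever form F(x) takes, F'(x) = f(x) is non-negotiable.
Check: d/dx[- \frac{6 e^{- 2 x} \sin{\left(x \right)}}{5} - \frac{3 e^{- 2 x} \cos{\left(x \right)}}{5}] = 3 e^{- 2 x} \sin{\left(x \right)} = f(x).

An antiderivative is F(x) = - \frac{6 e^{- 2 x} \sin{\left(x \right)}}{5} - \frac{3 e^{- 2 x} \cos{\left(x \right)}}{5}.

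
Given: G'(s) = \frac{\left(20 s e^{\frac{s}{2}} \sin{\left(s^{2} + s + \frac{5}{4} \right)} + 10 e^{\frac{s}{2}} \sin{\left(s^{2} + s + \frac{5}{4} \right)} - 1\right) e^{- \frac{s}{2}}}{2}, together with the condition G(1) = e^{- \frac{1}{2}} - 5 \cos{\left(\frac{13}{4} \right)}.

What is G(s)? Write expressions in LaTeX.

Whatever form G(s) takes, its d/ds must return the stated G'(s).
A general antiderivative is - 5 \cos{\left(s^{2} + s + \frac{5}{4} \right)} + e^{- \frac{s}{2}} + C.
The condition gives C = e^{- \frac{1}{2}} - 5 \cos{\left(\frac{13}{4} \right)} - (e^{- \frac{1}{2}} - 5 \cos{\left(\frac{13}{4} \right)}) = 0.
So G(s) = \left(- 5 e^{\frac{s}{2}} \cos{\left(s^{2} + s + \frac{5}{4} \right)} + 1\right) e^{- \frac{s}{2}}.
Check: d/ds[\left(- 5 e^{\frac{s}{2}} \cos{\left(s^{2} + s + \frac{5}{4} \right)} + 1\right) e^{- \frac{s}{2}}] = \frac{\left(20 s e^{\frac{s}{2}} \sin{\left(s^{2} + s + \frac{5}{4} \right)} + 10 e^{\frac{s}{2}} \sin{\left(s^{2} + s + \frac{5}{4} \right)} - 1\right) e^{- \frac{s}{2}}}{2} = G'(s).

G(s) = \left(- 5 e^{\frac{s}{2}} \cos{\left(s^{2} + s + \frac{5}{4} \right)} + 1\right) e^{- \frac{s}{2}}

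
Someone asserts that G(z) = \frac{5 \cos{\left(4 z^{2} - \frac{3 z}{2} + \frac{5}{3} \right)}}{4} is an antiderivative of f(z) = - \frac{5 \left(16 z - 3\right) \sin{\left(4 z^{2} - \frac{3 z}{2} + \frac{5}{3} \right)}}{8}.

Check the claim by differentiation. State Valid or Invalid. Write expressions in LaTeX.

Valid: G'(z) = f(z).

d/dz[G] = - 10 z \sin{\left(4 z^{2} - \frac{3 z}{2} + \frac{5}{3} \right)} + \frac{15 \sin{\left(4 z^{2} - \frac{3 z}{2} + \frac{5}{3} \right)}}{8}
This equals f(z) exactly, so the claim holds.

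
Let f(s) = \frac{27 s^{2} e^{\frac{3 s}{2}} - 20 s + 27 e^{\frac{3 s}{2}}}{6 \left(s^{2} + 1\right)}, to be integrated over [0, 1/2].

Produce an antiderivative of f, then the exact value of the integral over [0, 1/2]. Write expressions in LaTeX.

Antiderivative: F(s) = 3 e^{\frac{3 s}{2}} - \frac{5 \log{\left(s^{2} + 1 \right)}}{3}; value = -3 - \frac{5 \log{\left(\frac{5}{4} \right)}}{3} + 3 e^{\frac{3}{4}}

Any candidate F(s) must reproduce f(s) exactly when differentiated.
F(s) = 3 e^{\frac{3 s}{2}} - \frac{5 \log{\left(s^{2} + 1 \right)}}{3} is an antiderivative of f.
Check: d/ds[3 e^{\frac{3 s}{2}} - \frac{5 \log{\left(s^{2} + 1 \right)}}{3}] = \frac{27 s^{2} e^{\frac{3 s}{2}} - 20 s + 27 e^{\frac{3 s}{2}}}{6 s^{2} + 6}, which equals f(s).
F(1/2) = - \frac{5 \log{\left(\frac{5}{4} \right)}}{3} + 3 e^{\frac{3}{4}}; F(0) = 3.
Integral = F(1/2) - F(0) = -3 - \frac{5 \log{\left(\frac{5}{4} \right)}}{3} + 3 e^{\frac{3}{4}}.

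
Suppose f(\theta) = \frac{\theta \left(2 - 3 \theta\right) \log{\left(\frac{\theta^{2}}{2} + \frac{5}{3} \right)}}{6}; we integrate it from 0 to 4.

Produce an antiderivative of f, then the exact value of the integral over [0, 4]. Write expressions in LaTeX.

Antiderivative: F(\theta) = \frac{6 \theta^{3} + 9 \theta^{2} \left(1 - \theta\right) \log{\left(\frac{\theta^{2}}{2} + \frac{5}{3} \right)} - 9 \theta^{2} - 60 \theta + 30 \log{\left(\theta^{2} + \frac{10}{3} \right)} + 20 \sqrt{30} \operatorname{atan}{\left(\frac{\sqrt{30} \theta}{10} \right)}}{54}; value = - 8 \log{\left(\frac{29}{3} \right)} - \frac{5 \log{\left(\frac{10}{3} \right)}}{9} + \frac{5 \log{\left(\frac{58}{3} \right)}}{9} + \frac{10 \sqrt{30} \operatorname{atan}{\left(\frac{2 \sqrt{30}}{5} \right)}}{27}

Any candidate F(\theta) must reproduce f(\theta) exactly when differentiated.
F(\theta) = \frac{6 \theta^{3} + 9 \theta^{2} \left(1 - \theta\right) \log{\left(\frac{\theta^{2}}{2} + \frac{5}{3} \right)} - 9 \theta^{2} - 60 \theta + 30 \log{\left(\theta^{2} + \frac{10}{3} \right)} + 20 \sqrt{30} \operatorname{atan}{\left(\frac{\sqrt{30} \theta}{10} \right)}}{54} is an antiderivative of f.
Check: d/d\theta[\frac{6 \theta^{3} + 9 \theta^{2} \left(1 - \theta\right) \log{\left(\frac{\theta^{2}}{2} + \frac{5}{3} \right)} - 9 \theta^{2} - 60 \theta + 30 \log{\left(\theta^{2} + \frac{10}{3} \right)} + 20 \sqrt{30} \operatorname{atan}{\left(\frac{\sqrt{30} \theta}{10} \right)}}{54}] = - \frac{\theta^{2} \log{\left(3 \theta^{2} + 10 \right)}}{2} + \frac{\theta^{2} \log{\left(6 \right)}}{2} + \frac{\theta \log{\left(3 \theta^{2} + 10 \right)}}{3} - \frac{\theta \log{\left(6 \right)}}{3}, which equals f(\theta).
F(4) = - 8 \log{\left(\frac{29}{3} \right)} + \frac{5 \log{\left(\frac{58}{3} \right)}}{9} + \frac{10 \sqrt{30} \operatorname{atan}{\left(\frac{2 \sqrt{30}}{5} \right)}}{27}; F(0) = \frac{5 \log{\left(\frac{10}{3} \right)}}{9}.
Integral = F(4) - F(0) = - 8 \log{\left(\frac{29}{3} \right)} - \frac{5 \log{\left(\frac{10}{3} \right)}}{9} + \frac{5 \log{\left(\frac{58}{3} \right)}}{9} + \frac{10 \sqrt{30} \operatorname{atan}{\left(\frac{2 \sqrt{30}}{5} \right)}}{27}.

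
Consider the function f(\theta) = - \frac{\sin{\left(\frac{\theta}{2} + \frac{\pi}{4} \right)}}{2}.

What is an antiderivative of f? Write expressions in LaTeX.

An antiderivative F(\theta) passes only if d/d\theta[F] lands on f(\theta) exactly.
Check: d/d\theta[\cos{\left(\frac{\theta}{2} + \frac{\pi}{4} \right)}] = - \frac{\sin{\left(\frac{\theta}{2} + \frac{\pi}{4} \right)}}{2} = f(\theta).

An antiderivative is F(\theta) = \cos{\left(\frac{\theta}{2} + \frac{\pi}{4} \right)}.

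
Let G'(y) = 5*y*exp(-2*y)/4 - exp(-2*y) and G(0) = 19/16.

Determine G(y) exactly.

G'(y) has the shape u'v + uv' for u = 3/16 - 5*y/8 and v = exp(-2*y) — it is the derivative of the product u*v.
A general antiderivative is (3 - 10*y)*exp(-2*y)/16 + C.
The condition gives C = 19/16 - (3/16) = 1.
So G(y) = (-10*y + 16*exp(2*y) + 3)*exp(-2*y)/16.
Check: d/dy[(-10*y + 16*exp(2*y) + 3)*exp(-2*y)/16] = (5*y - 4)*exp(-2*y)/4, which equals G'(y).

G(y) = (-10*y + 16*exp(2*y) + 3)*exp(-2*y)/16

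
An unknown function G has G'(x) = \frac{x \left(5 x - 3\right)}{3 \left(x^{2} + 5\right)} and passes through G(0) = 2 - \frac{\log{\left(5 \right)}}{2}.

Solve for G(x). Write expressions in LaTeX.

Whatever form G(x) takes, its d/dx must return the stated G'(x).
A general antiderivative is \frac{5 x}{3} - \frac{\log{\left(x^{2} + 5 \right)}}{2} - \frac{5 \sqrt{5} \operatorname{atan}{\left(\frac{\sqrt{5} x}{5} \right)}}{3} + C.
The condition gives C = 2 - \frac{\log{\left(5 \right)}}{2} - (- \frac{\log{\left(5 \right)}}{2}) = 2.
So G(x) = \frac{10 x - 3 \log{\left(x^{2} + 5 \right)} - 10 \sqrt{5} \operatorname{atan}{\left(\frac{\sqrt{5} x}{5} \right)} + 12}{6}.
Check: d/dx[\frac{10 x - 3 \log{\left(x^{2} + 5 \right)} - 10 \sqrt{5} \operatorname{atan}{\left(\frac{\sqrt{5} x}{5} \right)} + 12}{6}] = \frac{5 x^{2} - 3 x}{3 x^{2} + 15}, which equals G'(x).

G(x) = \frac{10 x - 3 \log{\left(x^{2} + 5 \right)} - 10 \sqrt{5} \operatorname{atan}{\left(\frac{\sqrt{5} x}{5} \right)} + 12}{6}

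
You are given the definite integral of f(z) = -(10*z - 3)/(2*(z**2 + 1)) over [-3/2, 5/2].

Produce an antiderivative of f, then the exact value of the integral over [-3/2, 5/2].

Any candidate F(z) must reproduce f(z) exactly when differentiated.
F(z) = -5*log(z**2 + 1)/2 + 3*atan(z)/2 is an antiderivative of f.
Check: d/dz[-5*log(z**2 + 1)/2 + 3*atan(z)/2] = (3 - 10*z)/(2*z**2 + 2), which equals f(z).
F(5/2) = -5*log(29/4)/2 + 3*atan(5/2)/2; F(-3/2) = -5*log(13/4)/2 - 3*atan(3/2)/2.
Integral = F(5/2) - F(-3/2) = -5*log(29/4)/2 + 3*atan(3/2)/2 + 3*atan(5/2)/2 + 5*log(13/4)/2.

Antiderivative: F(z) = -5*log(z**2 + 1)/2 + 3*atan(z)/2; value = -5*log(29/4)/2 + 3*atan(3/2)/2 + 3*atan(5/2)/2 + 5*log(13/4)/2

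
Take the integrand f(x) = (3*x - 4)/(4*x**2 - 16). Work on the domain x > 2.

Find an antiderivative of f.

Factor the denominator (4*(x - 2)*(x + 2)) and decompose: f = 5/(8*(x + 2)) + 1/(8*(x - 2)); each piece integrates to a log, atan, or power term.
Check: d/dx[log(x - 2)/8 + 5*log(x + 2)/8] = (3*x - 4)/(4*x**2 - 16) = f(x).

An antiderivative is F(x) = log(x - 2)/8 + 5*log(x + 2)/8.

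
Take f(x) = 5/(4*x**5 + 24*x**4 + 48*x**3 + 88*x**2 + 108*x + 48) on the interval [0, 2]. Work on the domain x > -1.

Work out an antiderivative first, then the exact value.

The denominator factors as 4*(x + 1)**2*(x + 4)*(x**2 + 3); partial fractions split f into directly integrable pieces: -5*(3*x + 7)/(608*(x**2 + 3)) + 5/(684*(x + 4)) + 5/(288*(x + 1)) + 5/(48*(x + 1)**2).
F(x) = 5*log(x + 1)/288 + 5*log(x + 4)/684 - 15*log(x**2 + 3)/1216 - 35*sqrt(3)*atan(sqrt(3)*x/3)/1824 - 5/(48*x + 48) is an antiderivative of f.
Check: d/dx[5*log(x + 1)/288 + 5*log(x + 4)/684 - 15*log(x**2 + 3)/1216 - 35*sqrt(3)*atan(sqrt(3)*x/3)/1824 - 5/(48*x + 48)] = 5/(4*x**5 + 24*x**4 + 48*x**3 + 88*x**2 + 108*x + 48) = f(x).
F(2) = -5/144 - 35*sqrt(3)*atan(2*sqrt(3)/3)/1824 - 15*log(7)/1216 + 5*log(6)/684 + 5*log(3)/288; F(0) = -5/48 - 15*log(3)/1216 + 5*log(4)/684.
Integral = F(2) - F(0) = -35*sqrt(3)*atan(2*sqrt(3)/3)/1824 - 15*log(7)/1216 - 5*log(4)/684 + 5*log(6)/684 + 325*log(3)/10944 + 5/72.

Antiderivative: F(x) = 5*log(x + 1)/288 + 5*log(x + 4)/684 - 15*log(x**2 + 3)/1216 - 35*sqrt(3)*atan(sqrt(3)*x/3)/1824 - 5/(48*x + 48); value = -35*sqrt(3)*atan(2*sqrt(3)/3)/1824 - 15*log(7)/1216 - 5*log(4)/684 + 5*log(6)/684 + 325*log(3)/10944 + 5/72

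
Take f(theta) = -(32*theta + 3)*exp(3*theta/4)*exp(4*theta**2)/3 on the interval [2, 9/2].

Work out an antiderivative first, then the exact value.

Antiderivative: F(theta) = -4*exp(3*theta/4)*exp(4*theta**2)/3; value = -4*exp(675/8)/3 + 4*exp(35/2)/3

The substitution u = 4*theta**2 + 3*theta/4 works: f is exactly (dF/du)*(du/dtheta) for that inner function.
F(theta) = -4*exp(3*theta/4)*exp(4*theta**2)/3 is an antiderivative of f.
Check: d/dtheta[-4*exp(3*theta/4)*exp(4*theta**2)/3] = -32*theta*exp(3*theta/4)*exp(4*theta**2)/3 - exp(3*theta/4)*exp(4*theta**2), which equals f(theta).
F(9/2) = -4*exp(675/8)/3; F(2) = -4*exp(35/2)/3.
Integral = F(9/2) - F(2) = -4*exp(675/8)/3 + 4*exp(35/2)/3.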